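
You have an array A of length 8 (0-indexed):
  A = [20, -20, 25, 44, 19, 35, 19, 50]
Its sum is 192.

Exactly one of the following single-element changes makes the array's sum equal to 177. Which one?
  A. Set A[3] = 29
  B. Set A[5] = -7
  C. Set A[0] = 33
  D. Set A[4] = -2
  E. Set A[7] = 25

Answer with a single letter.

Answer: A

Derivation:
Option A: A[3] 44->29, delta=-15, new_sum=192+(-15)=177 <-- matches target
Option B: A[5] 35->-7, delta=-42, new_sum=192+(-42)=150
Option C: A[0] 20->33, delta=13, new_sum=192+(13)=205
Option D: A[4] 19->-2, delta=-21, new_sum=192+(-21)=171
Option E: A[7] 50->25, delta=-25, new_sum=192+(-25)=167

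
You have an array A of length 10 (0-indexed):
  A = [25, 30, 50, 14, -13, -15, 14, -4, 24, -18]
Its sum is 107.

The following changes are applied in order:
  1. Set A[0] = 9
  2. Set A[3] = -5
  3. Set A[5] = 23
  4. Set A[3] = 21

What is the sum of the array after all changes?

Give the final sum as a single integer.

Initial sum: 107
Change 1: A[0] 25 -> 9, delta = -16, sum = 91
Change 2: A[3] 14 -> -5, delta = -19, sum = 72
Change 3: A[5] -15 -> 23, delta = 38, sum = 110
Change 4: A[3] -5 -> 21, delta = 26, sum = 136

Answer: 136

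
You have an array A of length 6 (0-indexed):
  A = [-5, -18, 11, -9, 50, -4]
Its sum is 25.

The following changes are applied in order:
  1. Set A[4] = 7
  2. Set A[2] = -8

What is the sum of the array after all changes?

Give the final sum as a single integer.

Initial sum: 25
Change 1: A[4] 50 -> 7, delta = -43, sum = -18
Change 2: A[2] 11 -> -8, delta = -19, sum = -37

Answer: -37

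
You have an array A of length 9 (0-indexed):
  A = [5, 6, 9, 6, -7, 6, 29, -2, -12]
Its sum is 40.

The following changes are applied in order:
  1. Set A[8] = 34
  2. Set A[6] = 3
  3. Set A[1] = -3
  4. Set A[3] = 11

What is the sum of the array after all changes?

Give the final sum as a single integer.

Answer: 56

Derivation:
Initial sum: 40
Change 1: A[8] -12 -> 34, delta = 46, sum = 86
Change 2: A[6] 29 -> 3, delta = -26, sum = 60
Change 3: A[1] 6 -> -3, delta = -9, sum = 51
Change 4: A[3] 6 -> 11, delta = 5, sum = 56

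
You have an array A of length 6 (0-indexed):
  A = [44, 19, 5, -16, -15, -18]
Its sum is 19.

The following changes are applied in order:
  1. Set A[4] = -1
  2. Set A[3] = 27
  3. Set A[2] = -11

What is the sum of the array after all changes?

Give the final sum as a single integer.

Answer: 60

Derivation:
Initial sum: 19
Change 1: A[4] -15 -> -1, delta = 14, sum = 33
Change 2: A[3] -16 -> 27, delta = 43, sum = 76
Change 3: A[2] 5 -> -11, delta = -16, sum = 60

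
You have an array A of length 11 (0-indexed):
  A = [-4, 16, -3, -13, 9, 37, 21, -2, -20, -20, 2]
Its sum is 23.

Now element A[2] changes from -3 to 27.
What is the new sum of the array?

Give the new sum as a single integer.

Old value at index 2: -3
New value at index 2: 27
Delta = 27 - -3 = 30
New sum = old_sum + delta = 23 + (30) = 53

Answer: 53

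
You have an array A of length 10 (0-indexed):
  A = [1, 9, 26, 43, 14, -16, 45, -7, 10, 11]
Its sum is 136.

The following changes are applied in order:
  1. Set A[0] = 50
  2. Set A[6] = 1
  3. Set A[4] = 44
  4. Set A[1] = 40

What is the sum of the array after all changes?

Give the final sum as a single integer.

Initial sum: 136
Change 1: A[0] 1 -> 50, delta = 49, sum = 185
Change 2: A[6] 45 -> 1, delta = -44, sum = 141
Change 3: A[4] 14 -> 44, delta = 30, sum = 171
Change 4: A[1] 9 -> 40, delta = 31, sum = 202

Answer: 202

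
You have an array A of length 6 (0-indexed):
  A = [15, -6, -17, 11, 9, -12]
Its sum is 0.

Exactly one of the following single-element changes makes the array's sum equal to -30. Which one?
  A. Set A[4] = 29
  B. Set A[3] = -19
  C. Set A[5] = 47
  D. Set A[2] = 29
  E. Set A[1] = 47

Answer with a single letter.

Answer: B

Derivation:
Option A: A[4] 9->29, delta=20, new_sum=0+(20)=20
Option B: A[3] 11->-19, delta=-30, new_sum=0+(-30)=-30 <-- matches target
Option C: A[5] -12->47, delta=59, new_sum=0+(59)=59
Option D: A[2] -17->29, delta=46, new_sum=0+(46)=46
Option E: A[1] -6->47, delta=53, new_sum=0+(53)=53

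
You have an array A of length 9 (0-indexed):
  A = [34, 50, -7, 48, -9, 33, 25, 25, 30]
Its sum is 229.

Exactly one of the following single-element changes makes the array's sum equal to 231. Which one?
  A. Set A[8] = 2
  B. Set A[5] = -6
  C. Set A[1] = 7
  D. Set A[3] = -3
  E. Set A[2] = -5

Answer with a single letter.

Answer: E

Derivation:
Option A: A[8] 30->2, delta=-28, new_sum=229+(-28)=201
Option B: A[5] 33->-6, delta=-39, new_sum=229+(-39)=190
Option C: A[1] 50->7, delta=-43, new_sum=229+(-43)=186
Option D: A[3] 48->-3, delta=-51, new_sum=229+(-51)=178
Option E: A[2] -7->-5, delta=2, new_sum=229+(2)=231 <-- matches target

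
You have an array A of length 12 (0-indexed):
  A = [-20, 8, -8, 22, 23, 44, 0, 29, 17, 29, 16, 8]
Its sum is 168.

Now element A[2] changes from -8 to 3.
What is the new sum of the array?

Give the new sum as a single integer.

Answer: 179

Derivation:
Old value at index 2: -8
New value at index 2: 3
Delta = 3 - -8 = 11
New sum = old_sum + delta = 168 + (11) = 179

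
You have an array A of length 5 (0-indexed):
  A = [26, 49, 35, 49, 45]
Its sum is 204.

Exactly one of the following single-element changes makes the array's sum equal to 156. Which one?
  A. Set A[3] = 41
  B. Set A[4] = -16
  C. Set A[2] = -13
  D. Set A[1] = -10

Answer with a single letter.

Answer: C

Derivation:
Option A: A[3] 49->41, delta=-8, new_sum=204+(-8)=196
Option B: A[4] 45->-16, delta=-61, new_sum=204+(-61)=143
Option C: A[2] 35->-13, delta=-48, new_sum=204+(-48)=156 <-- matches target
Option D: A[1] 49->-10, delta=-59, new_sum=204+(-59)=145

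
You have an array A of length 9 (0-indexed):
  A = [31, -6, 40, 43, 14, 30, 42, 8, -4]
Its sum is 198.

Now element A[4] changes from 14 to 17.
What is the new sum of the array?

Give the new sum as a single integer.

Old value at index 4: 14
New value at index 4: 17
Delta = 17 - 14 = 3
New sum = old_sum + delta = 198 + (3) = 201

Answer: 201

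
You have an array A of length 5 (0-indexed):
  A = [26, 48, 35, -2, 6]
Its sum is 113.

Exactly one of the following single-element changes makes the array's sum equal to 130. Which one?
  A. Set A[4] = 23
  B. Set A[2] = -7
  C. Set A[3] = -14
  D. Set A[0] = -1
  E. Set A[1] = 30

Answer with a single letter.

Option A: A[4] 6->23, delta=17, new_sum=113+(17)=130 <-- matches target
Option B: A[2] 35->-7, delta=-42, new_sum=113+(-42)=71
Option C: A[3] -2->-14, delta=-12, new_sum=113+(-12)=101
Option D: A[0] 26->-1, delta=-27, new_sum=113+(-27)=86
Option E: A[1] 48->30, delta=-18, new_sum=113+(-18)=95

Answer: A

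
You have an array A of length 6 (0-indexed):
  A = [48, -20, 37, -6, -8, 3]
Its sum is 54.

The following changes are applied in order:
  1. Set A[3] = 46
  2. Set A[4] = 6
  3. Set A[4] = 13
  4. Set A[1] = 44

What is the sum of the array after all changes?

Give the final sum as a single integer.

Answer: 191

Derivation:
Initial sum: 54
Change 1: A[3] -6 -> 46, delta = 52, sum = 106
Change 2: A[4] -8 -> 6, delta = 14, sum = 120
Change 3: A[4] 6 -> 13, delta = 7, sum = 127
Change 4: A[1] -20 -> 44, delta = 64, sum = 191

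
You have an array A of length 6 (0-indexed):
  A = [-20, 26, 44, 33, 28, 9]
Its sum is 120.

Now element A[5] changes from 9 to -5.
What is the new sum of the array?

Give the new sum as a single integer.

Old value at index 5: 9
New value at index 5: -5
Delta = -5 - 9 = -14
New sum = old_sum + delta = 120 + (-14) = 106

Answer: 106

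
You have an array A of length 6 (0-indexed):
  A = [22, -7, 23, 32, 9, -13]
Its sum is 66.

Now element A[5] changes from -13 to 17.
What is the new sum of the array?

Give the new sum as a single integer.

Old value at index 5: -13
New value at index 5: 17
Delta = 17 - -13 = 30
New sum = old_sum + delta = 66 + (30) = 96

Answer: 96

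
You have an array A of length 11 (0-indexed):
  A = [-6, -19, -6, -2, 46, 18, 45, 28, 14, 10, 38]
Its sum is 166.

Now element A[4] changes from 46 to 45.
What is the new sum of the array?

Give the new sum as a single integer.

Answer: 165

Derivation:
Old value at index 4: 46
New value at index 4: 45
Delta = 45 - 46 = -1
New sum = old_sum + delta = 166 + (-1) = 165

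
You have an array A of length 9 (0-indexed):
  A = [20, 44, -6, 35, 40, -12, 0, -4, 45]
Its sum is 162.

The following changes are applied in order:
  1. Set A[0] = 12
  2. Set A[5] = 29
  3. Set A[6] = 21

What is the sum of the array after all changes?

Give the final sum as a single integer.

Initial sum: 162
Change 1: A[0] 20 -> 12, delta = -8, sum = 154
Change 2: A[5] -12 -> 29, delta = 41, sum = 195
Change 3: A[6] 0 -> 21, delta = 21, sum = 216

Answer: 216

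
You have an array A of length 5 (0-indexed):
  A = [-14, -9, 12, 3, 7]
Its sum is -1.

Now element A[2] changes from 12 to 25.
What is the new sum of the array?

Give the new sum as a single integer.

Old value at index 2: 12
New value at index 2: 25
Delta = 25 - 12 = 13
New sum = old_sum + delta = -1 + (13) = 12

Answer: 12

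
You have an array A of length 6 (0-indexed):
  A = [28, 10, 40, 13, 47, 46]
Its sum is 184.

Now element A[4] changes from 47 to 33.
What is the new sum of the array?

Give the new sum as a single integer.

Answer: 170

Derivation:
Old value at index 4: 47
New value at index 4: 33
Delta = 33 - 47 = -14
New sum = old_sum + delta = 184 + (-14) = 170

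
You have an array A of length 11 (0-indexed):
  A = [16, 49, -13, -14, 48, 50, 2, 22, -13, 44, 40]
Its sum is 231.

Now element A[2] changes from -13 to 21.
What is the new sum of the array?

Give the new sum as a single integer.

Answer: 265

Derivation:
Old value at index 2: -13
New value at index 2: 21
Delta = 21 - -13 = 34
New sum = old_sum + delta = 231 + (34) = 265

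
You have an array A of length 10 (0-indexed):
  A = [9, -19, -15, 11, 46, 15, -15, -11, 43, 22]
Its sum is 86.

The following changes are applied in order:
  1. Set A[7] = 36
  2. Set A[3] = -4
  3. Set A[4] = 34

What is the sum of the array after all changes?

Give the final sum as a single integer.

Initial sum: 86
Change 1: A[7] -11 -> 36, delta = 47, sum = 133
Change 2: A[3] 11 -> -4, delta = -15, sum = 118
Change 3: A[4] 46 -> 34, delta = -12, sum = 106

Answer: 106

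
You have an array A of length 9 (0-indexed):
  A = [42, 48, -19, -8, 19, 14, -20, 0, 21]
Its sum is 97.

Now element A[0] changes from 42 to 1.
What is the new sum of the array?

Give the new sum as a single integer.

Old value at index 0: 42
New value at index 0: 1
Delta = 1 - 42 = -41
New sum = old_sum + delta = 97 + (-41) = 56

Answer: 56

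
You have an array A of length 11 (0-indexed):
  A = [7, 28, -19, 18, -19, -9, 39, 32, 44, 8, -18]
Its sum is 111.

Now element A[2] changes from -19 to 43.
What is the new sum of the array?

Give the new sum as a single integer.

Answer: 173

Derivation:
Old value at index 2: -19
New value at index 2: 43
Delta = 43 - -19 = 62
New sum = old_sum + delta = 111 + (62) = 173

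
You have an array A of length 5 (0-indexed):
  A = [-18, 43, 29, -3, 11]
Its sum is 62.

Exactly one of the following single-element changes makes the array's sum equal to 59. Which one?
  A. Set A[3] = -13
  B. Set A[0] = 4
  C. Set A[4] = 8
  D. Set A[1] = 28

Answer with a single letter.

Answer: C

Derivation:
Option A: A[3] -3->-13, delta=-10, new_sum=62+(-10)=52
Option B: A[0] -18->4, delta=22, new_sum=62+(22)=84
Option C: A[4] 11->8, delta=-3, new_sum=62+(-3)=59 <-- matches target
Option D: A[1] 43->28, delta=-15, new_sum=62+(-15)=47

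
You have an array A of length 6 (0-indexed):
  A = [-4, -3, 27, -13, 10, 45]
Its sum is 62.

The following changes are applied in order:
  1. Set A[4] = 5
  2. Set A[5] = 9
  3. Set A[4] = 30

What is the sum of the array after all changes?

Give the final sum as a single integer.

Answer: 46

Derivation:
Initial sum: 62
Change 1: A[4] 10 -> 5, delta = -5, sum = 57
Change 2: A[5] 45 -> 9, delta = -36, sum = 21
Change 3: A[4] 5 -> 30, delta = 25, sum = 46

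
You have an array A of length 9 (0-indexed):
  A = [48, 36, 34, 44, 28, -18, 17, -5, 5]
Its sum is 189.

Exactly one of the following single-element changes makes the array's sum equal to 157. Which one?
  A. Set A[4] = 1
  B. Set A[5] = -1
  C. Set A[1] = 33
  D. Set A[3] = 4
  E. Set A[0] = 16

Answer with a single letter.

Option A: A[4] 28->1, delta=-27, new_sum=189+(-27)=162
Option B: A[5] -18->-1, delta=17, new_sum=189+(17)=206
Option C: A[1] 36->33, delta=-3, new_sum=189+(-3)=186
Option D: A[3] 44->4, delta=-40, new_sum=189+(-40)=149
Option E: A[0] 48->16, delta=-32, new_sum=189+(-32)=157 <-- matches target

Answer: E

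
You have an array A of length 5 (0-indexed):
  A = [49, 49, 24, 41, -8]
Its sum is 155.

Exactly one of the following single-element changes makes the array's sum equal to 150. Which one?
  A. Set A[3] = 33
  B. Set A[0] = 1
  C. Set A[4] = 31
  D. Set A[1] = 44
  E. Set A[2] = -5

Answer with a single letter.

Answer: D

Derivation:
Option A: A[3] 41->33, delta=-8, new_sum=155+(-8)=147
Option B: A[0] 49->1, delta=-48, new_sum=155+(-48)=107
Option C: A[4] -8->31, delta=39, new_sum=155+(39)=194
Option D: A[1] 49->44, delta=-5, new_sum=155+(-5)=150 <-- matches target
Option E: A[2] 24->-5, delta=-29, new_sum=155+(-29)=126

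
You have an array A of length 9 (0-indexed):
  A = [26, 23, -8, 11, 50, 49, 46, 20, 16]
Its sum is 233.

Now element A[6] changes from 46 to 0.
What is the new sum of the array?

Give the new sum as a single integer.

Old value at index 6: 46
New value at index 6: 0
Delta = 0 - 46 = -46
New sum = old_sum + delta = 233 + (-46) = 187

Answer: 187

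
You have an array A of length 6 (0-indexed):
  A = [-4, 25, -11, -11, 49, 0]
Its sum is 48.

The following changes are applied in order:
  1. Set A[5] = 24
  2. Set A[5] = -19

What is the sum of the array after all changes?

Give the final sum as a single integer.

Initial sum: 48
Change 1: A[5] 0 -> 24, delta = 24, sum = 72
Change 2: A[5] 24 -> -19, delta = -43, sum = 29

Answer: 29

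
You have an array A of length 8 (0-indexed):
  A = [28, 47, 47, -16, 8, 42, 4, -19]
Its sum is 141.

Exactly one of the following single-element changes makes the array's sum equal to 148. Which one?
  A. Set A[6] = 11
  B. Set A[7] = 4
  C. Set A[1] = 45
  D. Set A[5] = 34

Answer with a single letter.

Answer: A

Derivation:
Option A: A[6] 4->11, delta=7, new_sum=141+(7)=148 <-- matches target
Option B: A[7] -19->4, delta=23, new_sum=141+(23)=164
Option C: A[1] 47->45, delta=-2, new_sum=141+(-2)=139
Option D: A[5] 42->34, delta=-8, new_sum=141+(-8)=133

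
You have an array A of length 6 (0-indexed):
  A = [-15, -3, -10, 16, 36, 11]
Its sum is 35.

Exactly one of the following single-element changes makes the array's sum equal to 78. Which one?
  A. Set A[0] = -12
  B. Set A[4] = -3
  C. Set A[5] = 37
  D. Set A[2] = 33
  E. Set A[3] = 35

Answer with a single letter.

Option A: A[0] -15->-12, delta=3, new_sum=35+(3)=38
Option B: A[4] 36->-3, delta=-39, new_sum=35+(-39)=-4
Option C: A[5] 11->37, delta=26, new_sum=35+(26)=61
Option D: A[2] -10->33, delta=43, new_sum=35+(43)=78 <-- matches target
Option E: A[3] 16->35, delta=19, new_sum=35+(19)=54

Answer: D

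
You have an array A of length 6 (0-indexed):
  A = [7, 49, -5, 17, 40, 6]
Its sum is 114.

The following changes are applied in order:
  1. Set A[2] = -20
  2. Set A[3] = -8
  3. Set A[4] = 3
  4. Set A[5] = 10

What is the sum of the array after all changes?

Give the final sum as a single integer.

Initial sum: 114
Change 1: A[2] -5 -> -20, delta = -15, sum = 99
Change 2: A[3] 17 -> -8, delta = -25, sum = 74
Change 3: A[4] 40 -> 3, delta = -37, sum = 37
Change 4: A[5] 6 -> 10, delta = 4, sum = 41

Answer: 41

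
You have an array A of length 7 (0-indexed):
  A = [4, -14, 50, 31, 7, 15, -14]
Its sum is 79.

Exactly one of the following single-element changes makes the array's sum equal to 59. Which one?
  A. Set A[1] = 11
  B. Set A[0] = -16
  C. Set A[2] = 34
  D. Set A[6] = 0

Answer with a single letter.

Answer: B

Derivation:
Option A: A[1] -14->11, delta=25, new_sum=79+(25)=104
Option B: A[0] 4->-16, delta=-20, new_sum=79+(-20)=59 <-- matches target
Option C: A[2] 50->34, delta=-16, new_sum=79+(-16)=63
Option D: A[6] -14->0, delta=14, new_sum=79+(14)=93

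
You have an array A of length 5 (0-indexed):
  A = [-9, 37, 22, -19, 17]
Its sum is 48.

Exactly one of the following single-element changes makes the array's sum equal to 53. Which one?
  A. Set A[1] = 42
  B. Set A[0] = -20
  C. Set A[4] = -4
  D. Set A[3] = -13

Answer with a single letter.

Option A: A[1] 37->42, delta=5, new_sum=48+(5)=53 <-- matches target
Option B: A[0] -9->-20, delta=-11, new_sum=48+(-11)=37
Option C: A[4] 17->-4, delta=-21, new_sum=48+(-21)=27
Option D: A[3] -19->-13, delta=6, new_sum=48+(6)=54

Answer: A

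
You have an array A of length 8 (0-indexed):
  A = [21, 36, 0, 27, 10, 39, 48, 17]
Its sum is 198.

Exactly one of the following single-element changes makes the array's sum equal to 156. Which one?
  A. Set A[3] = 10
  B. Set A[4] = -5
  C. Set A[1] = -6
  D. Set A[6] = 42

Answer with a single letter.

Answer: C

Derivation:
Option A: A[3] 27->10, delta=-17, new_sum=198+(-17)=181
Option B: A[4] 10->-5, delta=-15, new_sum=198+(-15)=183
Option C: A[1] 36->-6, delta=-42, new_sum=198+(-42)=156 <-- matches target
Option D: A[6] 48->42, delta=-6, new_sum=198+(-6)=192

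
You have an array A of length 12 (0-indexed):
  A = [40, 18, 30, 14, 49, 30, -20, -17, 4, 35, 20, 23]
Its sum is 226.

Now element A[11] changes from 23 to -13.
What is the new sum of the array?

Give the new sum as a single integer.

Answer: 190

Derivation:
Old value at index 11: 23
New value at index 11: -13
Delta = -13 - 23 = -36
New sum = old_sum + delta = 226 + (-36) = 190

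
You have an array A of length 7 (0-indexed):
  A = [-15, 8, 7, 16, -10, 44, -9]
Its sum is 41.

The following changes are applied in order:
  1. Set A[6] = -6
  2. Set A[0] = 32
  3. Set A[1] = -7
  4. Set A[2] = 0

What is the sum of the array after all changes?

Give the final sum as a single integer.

Answer: 69

Derivation:
Initial sum: 41
Change 1: A[6] -9 -> -6, delta = 3, sum = 44
Change 2: A[0] -15 -> 32, delta = 47, sum = 91
Change 3: A[1] 8 -> -7, delta = -15, sum = 76
Change 4: A[2] 7 -> 0, delta = -7, sum = 69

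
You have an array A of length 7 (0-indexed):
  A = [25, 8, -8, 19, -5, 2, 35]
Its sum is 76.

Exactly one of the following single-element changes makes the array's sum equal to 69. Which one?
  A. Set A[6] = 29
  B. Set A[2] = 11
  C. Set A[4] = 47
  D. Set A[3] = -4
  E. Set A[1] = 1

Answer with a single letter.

Option A: A[6] 35->29, delta=-6, new_sum=76+(-6)=70
Option B: A[2] -8->11, delta=19, new_sum=76+(19)=95
Option C: A[4] -5->47, delta=52, new_sum=76+(52)=128
Option D: A[3] 19->-4, delta=-23, new_sum=76+(-23)=53
Option E: A[1] 8->1, delta=-7, new_sum=76+(-7)=69 <-- matches target

Answer: E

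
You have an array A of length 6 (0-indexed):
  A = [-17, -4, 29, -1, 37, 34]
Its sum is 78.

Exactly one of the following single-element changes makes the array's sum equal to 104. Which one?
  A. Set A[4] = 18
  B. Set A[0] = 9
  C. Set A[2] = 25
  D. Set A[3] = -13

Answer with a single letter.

Answer: B

Derivation:
Option A: A[4] 37->18, delta=-19, new_sum=78+(-19)=59
Option B: A[0] -17->9, delta=26, new_sum=78+(26)=104 <-- matches target
Option C: A[2] 29->25, delta=-4, new_sum=78+(-4)=74
Option D: A[3] -1->-13, delta=-12, new_sum=78+(-12)=66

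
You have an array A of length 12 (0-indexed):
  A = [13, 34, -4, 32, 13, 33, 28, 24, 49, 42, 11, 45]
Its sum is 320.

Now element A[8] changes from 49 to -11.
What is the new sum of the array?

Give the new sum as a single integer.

Old value at index 8: 49
New value at index 8: -11
Delta = -11 - 49 = -60
New sum = old_sum + delta = 320 + (-60) = 260

Answer: 260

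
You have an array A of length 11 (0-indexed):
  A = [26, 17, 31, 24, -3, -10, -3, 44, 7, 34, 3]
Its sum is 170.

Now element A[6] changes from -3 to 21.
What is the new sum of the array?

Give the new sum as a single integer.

Old value at index 6: -3
New value at index 6: 21
Delta = 21 - -3 = 24
New sum = old_sum + delta = 170 + (24) = 194

Answer: 194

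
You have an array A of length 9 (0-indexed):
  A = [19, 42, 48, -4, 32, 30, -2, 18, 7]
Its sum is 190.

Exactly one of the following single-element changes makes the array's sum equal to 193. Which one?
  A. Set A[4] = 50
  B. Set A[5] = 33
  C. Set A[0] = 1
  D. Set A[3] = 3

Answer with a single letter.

Option A: A[4] 32->50, delta=18, new_sum=190+(18)=208
Option B: A[5] 30->33, delta=3, new_sum=190+(3)=193 <-- matches target
Option C: A[0] 19->1, delta=-18, new_sum=190+(-18)=172
Option D: A[3] -4->3, delta=7, new_sum=190+(7)=197

Answer: B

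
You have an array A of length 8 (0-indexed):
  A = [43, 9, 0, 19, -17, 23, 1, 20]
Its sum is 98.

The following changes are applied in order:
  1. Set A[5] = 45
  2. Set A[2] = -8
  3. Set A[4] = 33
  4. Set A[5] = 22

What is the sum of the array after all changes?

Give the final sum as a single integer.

Initial sum: 98
Change 1: A[5] 23 -> 45, delta = 22, sum = 120
Change 2: A[2] 0 -> -8, delta = -8, sum = 112
Change 3: A[4] -17 -> 33, delta = 50, sum = 162
Change 4: A[5] 45 -> 22, delta = -23, sum = 139

Answer: 139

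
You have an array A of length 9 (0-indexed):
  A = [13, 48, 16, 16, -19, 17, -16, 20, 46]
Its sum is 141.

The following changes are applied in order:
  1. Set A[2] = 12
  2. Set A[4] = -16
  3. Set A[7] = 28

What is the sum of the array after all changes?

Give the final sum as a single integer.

Answer: 148

Derivation:
Initial sum: 141
Change 1: A[2] 16 -> 12, delta = -4, sum = 137
Change 2: A[4] -19 -> -16, delta = 3, sum = 140
Change 3: A[7] 20 -> 28, delta = 8, sum = 148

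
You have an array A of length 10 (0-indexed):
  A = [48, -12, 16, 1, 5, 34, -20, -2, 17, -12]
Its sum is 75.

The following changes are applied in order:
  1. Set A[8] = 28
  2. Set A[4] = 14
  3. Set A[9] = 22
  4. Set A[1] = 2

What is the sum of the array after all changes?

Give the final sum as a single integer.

Initial sum: 75
Change 1: A[8] 17 -> 28, delta = 11, sum = 86
Change 2: A[4] 5 -> 14, delta = 9, sum = 95
Change 3: A[9] -12 -> 22, delta = 34, sum = 129
Change 4: A[1] -12 -> 2, delta = 14, sum = 143

Answer: 143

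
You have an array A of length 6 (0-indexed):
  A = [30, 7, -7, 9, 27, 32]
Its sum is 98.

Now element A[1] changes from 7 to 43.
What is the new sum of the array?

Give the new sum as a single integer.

Old value at index 1: 7
New value at index 1: 43
Delta = 43 - 7 = 36
New sum = old_sum + delta = 98 + (36) = 134

Answer: 134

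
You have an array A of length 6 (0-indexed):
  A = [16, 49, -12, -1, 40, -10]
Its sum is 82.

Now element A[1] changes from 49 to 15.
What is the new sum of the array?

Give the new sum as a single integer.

Answer: 48

Derivation:
Old value at index 1: 49
New value at index 1: 15
Delta = 15 - 49 = -34
New sum = old_sum + delta = 82 + (-34) = 48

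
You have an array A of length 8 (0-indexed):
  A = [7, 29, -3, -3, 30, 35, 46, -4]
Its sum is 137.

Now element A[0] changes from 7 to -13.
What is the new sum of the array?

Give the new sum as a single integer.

Answer: 117

Derivation:
Old value at index 0: 7
New value at index 0: -13
Delta = -13 - 7 = -20
New sum = old_sum + delta = 137 + (-20) = 117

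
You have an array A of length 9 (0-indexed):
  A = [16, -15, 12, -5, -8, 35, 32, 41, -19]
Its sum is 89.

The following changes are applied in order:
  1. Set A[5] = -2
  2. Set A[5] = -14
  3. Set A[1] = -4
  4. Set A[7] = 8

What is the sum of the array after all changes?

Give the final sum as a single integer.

Answer: 18

Derivation:
Initial sum: 89
Change 1: A[5] 35 -> -2, delta = -37, sum = 52
Change 2: A[5] -2 -> -14, delta = -12, sum = 40
Change 3: A[1] -15 -> -4, delta = 11, sum = 51
Change 4: A[7] 41 -> 8, delta = -33, sum = 18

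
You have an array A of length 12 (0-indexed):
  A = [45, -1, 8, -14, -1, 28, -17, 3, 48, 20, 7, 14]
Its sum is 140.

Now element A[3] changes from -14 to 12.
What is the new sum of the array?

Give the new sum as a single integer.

Old value at index 3: -14
New value at index 3: 12
Delta = 12 - -14 = 26
New sum = old_sum + delta = 140 + (26) = 166

Answer: 166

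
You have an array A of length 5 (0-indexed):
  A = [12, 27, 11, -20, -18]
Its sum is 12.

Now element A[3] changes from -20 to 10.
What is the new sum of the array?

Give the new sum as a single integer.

Old value at index 3: -20
New value at index 3: 10
Delta = 10 - -20 = 30
New sum = old_sum + delta = 12 + (30) = 42

Answer: 42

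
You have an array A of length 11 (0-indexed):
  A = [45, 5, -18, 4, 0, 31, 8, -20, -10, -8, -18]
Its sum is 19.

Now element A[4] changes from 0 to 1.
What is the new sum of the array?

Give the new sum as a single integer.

Old value at index 4: 0
New value at index 4: 1
Delta = 1 - 0 = 1
New sum = old_sum + delta = 19 + (1) = 20

Answer: 20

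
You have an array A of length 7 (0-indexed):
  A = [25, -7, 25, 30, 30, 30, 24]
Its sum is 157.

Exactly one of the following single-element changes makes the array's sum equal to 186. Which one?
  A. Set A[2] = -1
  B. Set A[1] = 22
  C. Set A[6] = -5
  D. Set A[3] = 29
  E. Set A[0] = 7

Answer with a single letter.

Option A: A[2] 25->-1, delta=-26, new_sum=157+(-26)=131
Option B: A[1] -7->22, delta=29, new_sum=157+(29)=186 <-- matches target
Option C: A[6] 24->-5, delta=-29, new_sum=157+(-29)=128
Option D: A[3] 30->29, delta=-1, new_sum=157+(-1)=156
Option E: A[0] 25->7, delta=-18, new_sum=157+(-18)=139

Answer: B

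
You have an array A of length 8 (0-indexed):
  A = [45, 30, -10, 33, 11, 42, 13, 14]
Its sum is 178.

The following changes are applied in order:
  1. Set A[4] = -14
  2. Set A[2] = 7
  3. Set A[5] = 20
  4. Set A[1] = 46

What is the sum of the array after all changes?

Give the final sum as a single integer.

Answer: 164

Derivation:
Initial sum: 178
Change 1: A[4] 11 -> -14, delta = -25, sum = 153
Change 2: A[2] -10 -> 7, delta = 17, sum = 170
Change 3: A[5] 42 -> 20, delta = -22, sum = 148
Change 4: A[1] 30 -> 46, delta = 16, sum = 164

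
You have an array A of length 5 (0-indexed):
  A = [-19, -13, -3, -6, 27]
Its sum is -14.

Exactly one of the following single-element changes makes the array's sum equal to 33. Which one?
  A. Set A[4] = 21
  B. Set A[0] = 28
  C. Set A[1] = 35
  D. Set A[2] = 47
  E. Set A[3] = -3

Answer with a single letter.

Option A: A[4] 27->21, delta=-6, new_sum=-14+(-6)=-20
Option B: A[0] -19->28, delta=47, new_sum=-14+(47)=33 <-- matches target
Option C: A[1] -13->35, delta=48, new_sum=-14+(48)=34
Option D: A[2] -3->47, delta=50, new_sum=-14+(50)=36
Option E: A[3] -6->-3, delta=3, new_sum=-14+(3)=-11

Answer: B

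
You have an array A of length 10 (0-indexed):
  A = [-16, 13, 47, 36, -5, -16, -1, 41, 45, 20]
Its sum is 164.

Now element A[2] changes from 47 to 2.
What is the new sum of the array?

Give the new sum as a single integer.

Answer: 119

Derivation:
Old value at index 2: 47
New value at index 2: 2
Delta = 2 - 47 = -45
New sum = old_sum + delta = 164 + (-45) = 119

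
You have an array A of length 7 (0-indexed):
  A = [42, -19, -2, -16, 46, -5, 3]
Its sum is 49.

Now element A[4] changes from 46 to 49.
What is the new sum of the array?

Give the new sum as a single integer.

Answer: 52

Derivation:
Old value at index 4: 46
New value at index 4: 49
Delta = 49 - 46 = 3
New sum = old_sum + delta = 49 + (3) = 52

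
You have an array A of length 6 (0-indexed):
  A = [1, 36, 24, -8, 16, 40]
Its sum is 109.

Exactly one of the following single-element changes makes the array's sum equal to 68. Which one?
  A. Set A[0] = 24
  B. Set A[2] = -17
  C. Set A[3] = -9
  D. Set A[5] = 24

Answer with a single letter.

Answer: B

Derivation:
Option A: A[0] 1->24, delta=23, new_sum=109+(23)=132
Option B: A[2] 24->-17, delta=-41, new_sum=109+(-41)=68 <-- matches target
Option C: A[3] -8->-9, delta=-1, new_sum=109+(-1)=108
Option D: A[5] 40->24, delta=-16, new_sum=109+(-16)=93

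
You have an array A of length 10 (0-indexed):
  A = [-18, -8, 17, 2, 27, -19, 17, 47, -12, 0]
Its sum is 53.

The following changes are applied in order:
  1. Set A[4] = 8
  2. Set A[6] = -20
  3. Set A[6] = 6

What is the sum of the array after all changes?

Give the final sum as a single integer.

Initial sum: 53
Change 1: A[4] 27 -> 8, delta = -19, sum = 34
Change 2: A[6] 17 -> -20, delta = -37, sum = -3
Change 3: A[6] -20 -> 6, delta = 26, sum = 23

Answer: 23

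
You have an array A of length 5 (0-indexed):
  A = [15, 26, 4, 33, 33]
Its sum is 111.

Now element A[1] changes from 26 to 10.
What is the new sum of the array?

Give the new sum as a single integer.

Answer: 95

Derivation:
Old value at index 1: 26
New value at index 1: 10
Delta = 10 - 26 = -16
New sum = old_sum + delta = 111 + (-16) = 95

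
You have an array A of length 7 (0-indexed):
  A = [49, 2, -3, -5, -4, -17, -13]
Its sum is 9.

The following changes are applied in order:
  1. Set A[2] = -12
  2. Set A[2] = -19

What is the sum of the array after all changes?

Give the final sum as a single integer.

Initial sum: 9
Change 1: A[2] -3 -> -12, delta = -9, sum = 0
Change 2: A[2] -12 -> -19, delta = -7, sum = -7

Answer: -7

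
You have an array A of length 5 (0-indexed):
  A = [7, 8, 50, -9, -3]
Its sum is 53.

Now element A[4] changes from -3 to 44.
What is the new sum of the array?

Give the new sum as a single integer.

Answer: 100

Derivation:
Old value at index 4: -3
New value at index 4: 44
Delta = 44 - -3 = 47
New sum = old_sum + delta = 53 + (47) = 100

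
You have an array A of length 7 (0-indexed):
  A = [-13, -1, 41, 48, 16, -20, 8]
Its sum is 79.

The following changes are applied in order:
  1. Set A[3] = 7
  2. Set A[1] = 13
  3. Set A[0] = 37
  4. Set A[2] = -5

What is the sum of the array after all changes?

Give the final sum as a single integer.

Answer: 56

Derivation:
Initial sum: 79
Change 1: A[3] 48 -> 7, delta = -41, sum = 38
Change 2: A[1] -1 -> 13, delta = 14, sum = 52
Change 3: A[0] -13 -> 37, delta = 50, sum = 102
Change 4: A[2] 41 -> -5, delta = -46, sum = 56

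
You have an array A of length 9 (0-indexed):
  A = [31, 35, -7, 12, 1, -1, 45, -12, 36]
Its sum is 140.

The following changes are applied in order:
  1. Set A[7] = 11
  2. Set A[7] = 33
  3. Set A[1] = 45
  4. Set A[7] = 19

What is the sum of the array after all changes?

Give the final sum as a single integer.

Answer: 181

Derivation:
Initial sum: 140
Change 1: A[7] -12 -> 11, delta = 23, sum = 163
Change 2: A[7] 11 -> 33, delta = 22, sum = 185
Change 3: A[1] 35 -> 45, delta = 10, sum = 195
Change 4: A[7] 33 -> 19, delta = -14, sum = 181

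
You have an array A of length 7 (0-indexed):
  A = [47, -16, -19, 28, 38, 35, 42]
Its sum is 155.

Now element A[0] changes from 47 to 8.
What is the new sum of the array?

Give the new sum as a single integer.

Old value at index 0: 47
New value at index 0: 8
Delta = 8 - 47 = -39
New sum = old_sum + delta = 155 + (-39) = 116

Answer: 116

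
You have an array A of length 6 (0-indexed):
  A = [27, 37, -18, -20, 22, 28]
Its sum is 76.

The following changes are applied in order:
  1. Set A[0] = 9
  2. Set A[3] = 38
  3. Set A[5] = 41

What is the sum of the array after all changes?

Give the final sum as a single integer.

Answer: 129

Derivation:
Initial sum: 76
Change 1: A[0] 27 -> 9, delta = -18, sum = 58
Change 2: A[3] -20 -> 38, delta = 58, sum = 116
Change 3: A[5] 28 -> 41, delta = 13, sum = 129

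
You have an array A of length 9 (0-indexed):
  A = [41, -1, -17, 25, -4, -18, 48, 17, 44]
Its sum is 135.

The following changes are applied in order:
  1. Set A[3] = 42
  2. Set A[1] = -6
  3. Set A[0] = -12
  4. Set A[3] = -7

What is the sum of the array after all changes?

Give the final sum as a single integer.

Answer: 45

Derivation:
Initial sum: 135
Change 1: A[3] 25 -> 42, delta = 17, sum = 152
Change 2: A[1] -1 -> -6, delta = -5, sum = 147
Change 3: A[0] 41 -> -12, delta = -53, sum = 94
Change 4: A[3] 42 -> -7, delta = -49, sum = 45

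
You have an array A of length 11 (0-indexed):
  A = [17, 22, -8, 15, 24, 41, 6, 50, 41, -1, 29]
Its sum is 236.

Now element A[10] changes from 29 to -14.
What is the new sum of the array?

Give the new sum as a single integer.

Answer: 193

Derivation:
Old value at index 10: 29
New value at index 10: -14
Delta = -14 - 29 = -43
New sum = old_sum + delta = 236 + (-43) = 193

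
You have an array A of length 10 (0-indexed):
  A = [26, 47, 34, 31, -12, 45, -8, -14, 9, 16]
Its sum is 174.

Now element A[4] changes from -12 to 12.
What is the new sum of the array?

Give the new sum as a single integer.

Answer: 198

Derivation:
Old value at index 4: -12
New value at index 4: 12
Delta = 12 - -12 = 24
New sum = old_sum + delta = 174 + (24) = 198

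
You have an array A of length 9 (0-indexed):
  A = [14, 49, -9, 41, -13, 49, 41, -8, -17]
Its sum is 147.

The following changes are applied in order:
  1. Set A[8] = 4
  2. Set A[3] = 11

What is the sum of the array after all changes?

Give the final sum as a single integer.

Answer: 138

Derivation:
Initial sum: 147
Change 1: A[8] -17 -> 4, delta = 21, sum = 168
Change 2: A[3] 41 -> 11, delta = -30, sum = 138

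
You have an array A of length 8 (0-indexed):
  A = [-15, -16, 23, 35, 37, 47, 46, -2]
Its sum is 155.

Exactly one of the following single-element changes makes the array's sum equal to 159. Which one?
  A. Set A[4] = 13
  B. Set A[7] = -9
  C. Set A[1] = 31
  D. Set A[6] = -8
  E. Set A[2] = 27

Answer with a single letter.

Answer: E

Derivation:
Option A: A[4] 37->13, delta=-24, new_sum=155+(-24)=131
Option B: A[7] -2->-9, delta=-7, new_sum=155+(-7)=148
Option C: A[1] -16->31, delta=47, new_sum=155+(47)=202
Option D: A[6] 46->-8, delta=-54, new_sum=155+(-54)=101
Option E: A[2] 23->27, delta=4, new_sum=155+(4)=159 <-- matches target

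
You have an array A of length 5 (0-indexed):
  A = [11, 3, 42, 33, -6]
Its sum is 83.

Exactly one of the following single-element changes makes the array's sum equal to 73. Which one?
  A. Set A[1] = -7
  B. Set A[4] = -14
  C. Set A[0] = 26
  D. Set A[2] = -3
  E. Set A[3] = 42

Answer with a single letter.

Option A: A[1] 3->-7, delta=-10, new_sum=83+(-10)=73 <-- matches target
Option B: A[4] -6->-14, delta=-8, new_sum=83+(-8)=75
Option C: A[0] 11->26, delta=15, new_sum=83+(15)=98
Option D: A[2] 42->-3, delta=-45, new_sum=83+(-45)=38
Option E: A[3] 33->42, delta=9, new_sum=83+(9)=92

Answer: A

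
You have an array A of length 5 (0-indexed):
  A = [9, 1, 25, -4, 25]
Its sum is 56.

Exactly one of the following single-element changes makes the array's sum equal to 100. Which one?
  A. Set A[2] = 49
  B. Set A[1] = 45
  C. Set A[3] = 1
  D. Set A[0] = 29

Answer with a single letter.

Answer: B

Derivation:
Option A: A[2] 25->49, delta=24, new_sum=56+(24)=80
Option B: A[1] 1->45, delta=44, new_sum=56+(44)=100 <-- matches target
Option C: A[3] -4->1, delta=5, new_sum=56+(5)=61
Option D: A[0] 9->29, delta=20, new_sum=56+(20)=76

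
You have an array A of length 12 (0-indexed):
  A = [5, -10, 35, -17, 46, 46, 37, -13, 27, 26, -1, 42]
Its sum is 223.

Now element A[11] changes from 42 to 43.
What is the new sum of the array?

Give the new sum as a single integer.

Answer: 224

Derivation:
Old value at index 11: 42
New value at index 11: 43
Delta = 43 - 42 = 1
New sum = old_sum + delta = 223 + (1) = 224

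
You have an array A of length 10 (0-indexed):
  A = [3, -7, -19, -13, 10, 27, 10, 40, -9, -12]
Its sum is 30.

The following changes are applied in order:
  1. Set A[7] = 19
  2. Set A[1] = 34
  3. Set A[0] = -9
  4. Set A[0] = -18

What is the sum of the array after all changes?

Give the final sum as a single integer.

Initial sum: 30
Change 1: A[7] 40 -> 19, delta = -21, sum = 9
Change 2: A[1] -7 -> 34, delta = 41, sum = 50
Change 3: A[0] 3 -> -9, delta = -12, sum = 38
Change 4: A[0] -9 -> -18, delta = -9, sum = 29

Answer: 29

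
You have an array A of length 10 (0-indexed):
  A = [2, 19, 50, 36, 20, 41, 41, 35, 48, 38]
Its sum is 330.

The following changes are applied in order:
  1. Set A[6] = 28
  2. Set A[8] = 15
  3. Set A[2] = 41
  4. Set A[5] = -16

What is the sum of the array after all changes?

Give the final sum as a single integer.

Initial sum: 330
Change 1: A[6] 41 -> 28, delta = -13, sum = 317
Change 2: A[8] 48 -> 15, delta = -33, sum = 284
Change 3: A[2] 50 -> 41, delta = -9, sum = 275
Change 4: A[5] 41 -> -16, delta = -57, sum = 218

Answer: 218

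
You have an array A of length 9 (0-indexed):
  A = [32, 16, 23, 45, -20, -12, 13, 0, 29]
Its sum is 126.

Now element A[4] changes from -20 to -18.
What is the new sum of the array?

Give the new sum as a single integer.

Answer: 128

Derivation:
Old value at index 4: -20
New value at index 4: -18
Delta = -18 - -20 = 2
New sum = old_sum + delta = 126 + (2) = 128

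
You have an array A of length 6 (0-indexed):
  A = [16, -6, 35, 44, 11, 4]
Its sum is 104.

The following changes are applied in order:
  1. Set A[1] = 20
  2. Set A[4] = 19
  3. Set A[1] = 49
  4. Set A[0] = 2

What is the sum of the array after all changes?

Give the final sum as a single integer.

Initial sum: 104
Change 1: A[1] -6 -> 20, delta = 26, sum = 130
Change 2: A[4] 11 -> 19, delta = 8, sum = 138
Change 3: A[1] 20 -> 49, delta = 29, sum = 167
Change 4: A[0] 16 -> 2, delta = -14, sum = 153

Answer: 153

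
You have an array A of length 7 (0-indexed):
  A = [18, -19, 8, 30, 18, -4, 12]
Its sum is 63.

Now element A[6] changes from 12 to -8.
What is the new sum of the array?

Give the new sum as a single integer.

Old value at index 6: 12
New value at index 6: -8
Delta = -8 - 12 = -20
New sum = old_sum + delta = 63 + (-20) = 43

Answer: 43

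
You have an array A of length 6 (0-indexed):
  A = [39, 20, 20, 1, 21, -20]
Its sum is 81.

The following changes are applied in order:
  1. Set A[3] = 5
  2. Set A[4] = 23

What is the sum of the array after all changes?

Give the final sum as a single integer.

Answer: 87

Derivation:
Initial sum: 81
Change 1: A[3] 1 -> 5, delta = 4, sum = 85
Change 2: A[4] 21 -> 23, delta = 2, sum = 87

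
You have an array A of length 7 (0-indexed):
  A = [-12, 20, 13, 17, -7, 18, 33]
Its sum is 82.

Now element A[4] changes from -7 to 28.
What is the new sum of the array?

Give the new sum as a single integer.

Old value at index 4: -7
New value at index 4: 28
Delta = 28 - -7 = 35
New sum = old_sum + delta = 82 + (35) = 117

Answer: 117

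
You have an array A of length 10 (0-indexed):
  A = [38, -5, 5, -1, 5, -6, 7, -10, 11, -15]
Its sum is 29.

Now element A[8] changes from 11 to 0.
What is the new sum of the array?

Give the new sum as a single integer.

Answer: 18

Derivation:
Old value at index 8: 11
New value at index 8: 0
Delta = 0 - 11 = -11
New sum = old_sum + delta = 29 + (-11) = 18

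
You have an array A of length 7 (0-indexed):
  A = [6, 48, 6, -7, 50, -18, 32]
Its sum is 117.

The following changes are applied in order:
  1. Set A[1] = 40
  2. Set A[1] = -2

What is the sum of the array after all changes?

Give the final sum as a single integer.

Initial sum: 117
Change 1: A[1] 48 -> 40, delta = -8, sum = 109
Change 2: A[1] 40 -> -2, delta = -42, sum = 67

Answer: 67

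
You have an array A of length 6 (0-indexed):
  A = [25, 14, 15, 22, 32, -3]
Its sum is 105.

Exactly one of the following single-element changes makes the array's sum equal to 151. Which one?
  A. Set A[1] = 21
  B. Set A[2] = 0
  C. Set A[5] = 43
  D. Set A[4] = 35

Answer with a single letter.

Option A: A[1] 14->21, delta=7, new_sum=105+(7)=112
Option B: A[2] 15->0, delta=-15, new_sum=105+(-15)=90
Option C: A[5] -3->43, delta=46, new_sum=105+(46)=151 <-- matches target
Option D: A[4] 32->35, delta=3, new_sum=105+(3)=108

Answer: C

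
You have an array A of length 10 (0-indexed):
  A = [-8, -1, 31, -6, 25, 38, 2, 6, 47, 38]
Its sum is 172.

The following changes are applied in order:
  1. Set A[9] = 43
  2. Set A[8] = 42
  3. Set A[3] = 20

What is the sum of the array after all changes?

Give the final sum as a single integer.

Answer: 198

Derivation:
Initial sum: 172
Change 1: A[9] 38 -> 43, delta = 5, sum = 177
Change 2: A[8] 47 -> 42, delta = -5, sum = 172
Change 3: A[3] -6 -> 20, delta = 26, sum = 198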